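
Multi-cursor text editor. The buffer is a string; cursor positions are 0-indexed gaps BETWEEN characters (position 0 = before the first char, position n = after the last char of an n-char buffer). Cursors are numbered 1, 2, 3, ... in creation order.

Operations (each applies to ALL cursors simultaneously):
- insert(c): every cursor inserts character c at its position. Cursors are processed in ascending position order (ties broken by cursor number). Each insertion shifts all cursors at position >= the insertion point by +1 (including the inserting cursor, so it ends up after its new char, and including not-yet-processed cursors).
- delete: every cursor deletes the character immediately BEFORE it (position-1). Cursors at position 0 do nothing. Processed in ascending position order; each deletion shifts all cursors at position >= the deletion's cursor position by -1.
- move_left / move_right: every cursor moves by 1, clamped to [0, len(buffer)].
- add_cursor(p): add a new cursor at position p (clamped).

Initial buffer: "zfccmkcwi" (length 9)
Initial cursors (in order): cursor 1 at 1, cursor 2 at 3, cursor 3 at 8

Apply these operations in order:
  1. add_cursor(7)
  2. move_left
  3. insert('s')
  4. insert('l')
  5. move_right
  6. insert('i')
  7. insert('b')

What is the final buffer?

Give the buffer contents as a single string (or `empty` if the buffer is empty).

Answer: slzibfslcibcmkslcibslwibi

Derivation:
After op 1 (add_cursor(7)): buffer="zfccmkcwi" (len 9), cursors c1@1 c2@3 c4@7 c3@8, authorship .........
After op 2 (move_left): buffer="zfccmkcwi" (len 9), cursors c1@0 c2@2 c4@6 c3@7, authorship .........
After op 3 (insert('s')): buffer="szfsccmkscswi" (len 13), cursors c1@1 c2@4 c4@9 c3@11, authorship 1..2....4.3..
After op 4 (insert('l')): buffer="slzfslccmkslcslwi" (len 17), cursors c1@2 c2@6 c4@12 c3@15, authorship 11..22....44.33..
After op 5 (move_right): buffer="slzfslccmkslcslwi" (len 17), cursors c1@3 c2@7 c4@13 c3@16, authorship 11..22....44.33..
After op 6 (insert('i')): buffer="slzifslcicmkslcislwii" (len 21), cursors c1@4 c2@9 c4@16 c3@20, authorship 11.1.22.2...44.433.3.
After op 7 (insert('b')): buffer="slzibfslcibcmkslcibslwibi" (len 25), cursors c1@5 c2@11 c4@19 c3@24, authorship 11.11.22.22...44.4433.33.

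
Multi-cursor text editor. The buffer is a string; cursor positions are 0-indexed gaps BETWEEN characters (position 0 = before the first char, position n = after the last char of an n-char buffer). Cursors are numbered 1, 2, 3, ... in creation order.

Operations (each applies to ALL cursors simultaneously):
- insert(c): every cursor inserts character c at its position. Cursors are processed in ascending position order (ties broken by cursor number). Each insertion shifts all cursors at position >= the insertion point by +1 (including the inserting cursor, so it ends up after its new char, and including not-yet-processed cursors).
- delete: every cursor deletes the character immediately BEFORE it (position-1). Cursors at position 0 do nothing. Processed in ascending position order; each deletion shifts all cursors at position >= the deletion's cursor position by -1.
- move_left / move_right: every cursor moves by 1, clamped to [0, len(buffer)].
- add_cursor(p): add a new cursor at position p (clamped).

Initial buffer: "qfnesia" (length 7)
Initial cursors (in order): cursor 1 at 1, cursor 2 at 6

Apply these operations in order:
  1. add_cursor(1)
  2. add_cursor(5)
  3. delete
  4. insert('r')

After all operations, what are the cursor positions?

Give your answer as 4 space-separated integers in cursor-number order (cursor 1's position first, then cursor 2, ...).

After op 1 (add_cursor(1)): buffer="qfnesia" (len 7), cursors c1@1 c3@1 c2@6, authorship .......
After op 2 (add_cursor(5)): buffer="qfnesia" (len 7), cursors c1@1 c3@1 c4@5 c2@6, authorship .......
After op 3 (delete): buffer="fnea" (len 4), cursors c1@0 c3@0 c2@3 c4@3, authorship ....
After op 4 (insert('r')): buffer="rrfnerra" (len 8), cursors c1@2 c3@2 c2@7 c4@7, authorship 13...24.

Answer: 2 7 2 7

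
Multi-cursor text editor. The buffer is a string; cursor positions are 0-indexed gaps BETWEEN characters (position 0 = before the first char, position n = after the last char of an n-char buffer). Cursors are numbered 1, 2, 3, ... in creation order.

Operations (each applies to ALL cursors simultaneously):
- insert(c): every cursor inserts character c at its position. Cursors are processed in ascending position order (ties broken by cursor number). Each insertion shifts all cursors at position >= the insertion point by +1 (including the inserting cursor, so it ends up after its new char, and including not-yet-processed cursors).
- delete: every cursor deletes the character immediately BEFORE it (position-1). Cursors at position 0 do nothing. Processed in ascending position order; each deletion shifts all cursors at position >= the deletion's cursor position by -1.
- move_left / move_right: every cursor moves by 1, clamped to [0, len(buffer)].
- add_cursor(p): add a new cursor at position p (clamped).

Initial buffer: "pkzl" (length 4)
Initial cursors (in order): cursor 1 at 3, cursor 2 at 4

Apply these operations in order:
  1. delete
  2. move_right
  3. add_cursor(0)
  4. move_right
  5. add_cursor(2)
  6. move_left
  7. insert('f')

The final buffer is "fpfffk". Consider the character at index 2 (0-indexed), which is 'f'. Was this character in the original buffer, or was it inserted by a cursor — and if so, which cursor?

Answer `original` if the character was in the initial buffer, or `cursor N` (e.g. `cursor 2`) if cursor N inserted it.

Answer: cursor 1

Derivation:
After op 1 (delete): buffer="pk" (len 2), cursors c1@2 c2@2, authorship ..
After op 2 (move_right): buffer="pk" (len 2), cursors c1@2 c2@2, authorship ..
After op 3 (add_cursor(0)): buffer="pk" (len 2), cursors c3@0 c1@2 c2@2, authorship ..
After op 4 (move_right): buffer="pk" (len 2), cursors c3@1 c1@2 c2@2, authorship ..
After op 5 (add_cursor(2)): buffer="pk" (len 2), cursors c3@1 c1@2 c2@2 c4@2, authorship ..
After op 6 (move_left): buffer="pk" (len 2), cursors c3@0 c1@1 c2@1 c4@1, authorship ..
After op 7 (insert('f')): buffer="fpfffk" (len 6), cursors c3@1 c1@5 c2@5 c4@5, authorship 3.124.
Authorship (.=original, N=cursor N): 3 . 1 2 4 .
Index 2: author = 1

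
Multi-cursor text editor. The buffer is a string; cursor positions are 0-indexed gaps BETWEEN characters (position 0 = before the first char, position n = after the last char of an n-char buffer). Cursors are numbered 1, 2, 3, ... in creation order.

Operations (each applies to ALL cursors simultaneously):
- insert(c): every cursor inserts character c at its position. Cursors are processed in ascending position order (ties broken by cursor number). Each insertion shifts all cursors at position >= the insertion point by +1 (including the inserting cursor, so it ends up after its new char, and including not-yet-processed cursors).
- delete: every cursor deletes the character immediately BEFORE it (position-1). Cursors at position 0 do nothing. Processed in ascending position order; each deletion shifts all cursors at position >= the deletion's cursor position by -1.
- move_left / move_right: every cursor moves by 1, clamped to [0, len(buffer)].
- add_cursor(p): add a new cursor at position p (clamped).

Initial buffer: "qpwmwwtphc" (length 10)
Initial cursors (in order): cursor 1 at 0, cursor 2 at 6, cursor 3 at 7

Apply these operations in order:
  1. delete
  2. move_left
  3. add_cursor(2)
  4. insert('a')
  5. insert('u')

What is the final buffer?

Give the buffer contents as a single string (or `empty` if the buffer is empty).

After op 1 (delete): buffer="qpwmwphc" (len 8), cursors c1@0 c2@5 c3@5, authorship ........
After op 2 (move_left): buffer="qpwmwphc" (len 8), cursors c1@0 c2@4 c3@4, authorship ........
After op 3 (add_cursor(2)): buffer="qpwmwphc" (len 8), cursors c1@0 c4@2 c2@4 c3@4, authorship ........
After op 4 (insert('a')): buffer="aqpawmaawphc" (len 12), cursors c1@1 c4@4 c2@8 c3@8, authorship 1..4..23....
After op 5 (insert('u')): buffer="auqpauwmaauuwphc" (len 16), cursors c1@2 c4@6 c2@12 c3@12, authorship 11..44..2323....

Answer: auqpauwmaauuwphc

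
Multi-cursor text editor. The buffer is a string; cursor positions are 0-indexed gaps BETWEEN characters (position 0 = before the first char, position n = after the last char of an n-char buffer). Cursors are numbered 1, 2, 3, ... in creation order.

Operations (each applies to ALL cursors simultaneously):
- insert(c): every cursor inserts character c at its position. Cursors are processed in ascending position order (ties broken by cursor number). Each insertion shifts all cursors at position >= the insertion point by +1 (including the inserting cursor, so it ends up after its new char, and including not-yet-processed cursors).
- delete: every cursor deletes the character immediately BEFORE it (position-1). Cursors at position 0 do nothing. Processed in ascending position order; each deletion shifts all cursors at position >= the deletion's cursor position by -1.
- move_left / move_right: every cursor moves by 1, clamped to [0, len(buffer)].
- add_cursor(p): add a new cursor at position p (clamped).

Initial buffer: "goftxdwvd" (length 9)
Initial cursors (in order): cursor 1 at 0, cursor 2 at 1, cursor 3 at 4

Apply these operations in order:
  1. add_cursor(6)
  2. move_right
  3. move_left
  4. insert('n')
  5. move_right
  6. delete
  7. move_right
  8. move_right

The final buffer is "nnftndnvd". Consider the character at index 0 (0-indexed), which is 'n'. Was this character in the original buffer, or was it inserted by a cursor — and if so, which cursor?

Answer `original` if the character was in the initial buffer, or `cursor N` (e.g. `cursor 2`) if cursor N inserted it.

Answer: cursor 1

Derivation:
After op 1 (add_cursor(6)): buffer="goftxdwvd" (len 9), cursors c1@0 c2@1 c3@4 c4@6, authorship .........
After op 2 (move_right): buffer="goftxdwvd" (len 9), cursors c1@1 c2@2 c3@5 c4@7, authorship .........
After op 3 (move_left): buffer="goftxdwvd" (len 9), cursors c1@0 c2@1 c3@4 c4@6, authorship .........
After op 4 (insert('n')): buffer="ngnoftnxdnwvd" (len 13), cursors c1@1 c2@3 c3@7 c4@10, authorship 1.2...3..4...
After op 5 (move_right): buffer="ngnoftnxdnwvd" (len 13), cursors c1@2 c2@4 c3@8 c4@11, authorship 1.2...3..4...
After op 6 (delete): buffer="nnftndnvd" (len 9), cursors c1@1 c2@2 c3@5 c4@7, authorship 12..3.4..
After op 7 (move_right): buffer="nnftndnvd" (len 9), cursors c1@2 c2@3 c3@6 c4@8, authorship 12..3.4..
After op 8 (move_right): buffer="nnftndnvd" (len 9), cursors c1@3 c2@4 c3@7 c4@9, authorship 12..3.4..
Authorship (.=original, N=cursor N): 1 2 . . 3 . 4 . .
Index 0: author = 1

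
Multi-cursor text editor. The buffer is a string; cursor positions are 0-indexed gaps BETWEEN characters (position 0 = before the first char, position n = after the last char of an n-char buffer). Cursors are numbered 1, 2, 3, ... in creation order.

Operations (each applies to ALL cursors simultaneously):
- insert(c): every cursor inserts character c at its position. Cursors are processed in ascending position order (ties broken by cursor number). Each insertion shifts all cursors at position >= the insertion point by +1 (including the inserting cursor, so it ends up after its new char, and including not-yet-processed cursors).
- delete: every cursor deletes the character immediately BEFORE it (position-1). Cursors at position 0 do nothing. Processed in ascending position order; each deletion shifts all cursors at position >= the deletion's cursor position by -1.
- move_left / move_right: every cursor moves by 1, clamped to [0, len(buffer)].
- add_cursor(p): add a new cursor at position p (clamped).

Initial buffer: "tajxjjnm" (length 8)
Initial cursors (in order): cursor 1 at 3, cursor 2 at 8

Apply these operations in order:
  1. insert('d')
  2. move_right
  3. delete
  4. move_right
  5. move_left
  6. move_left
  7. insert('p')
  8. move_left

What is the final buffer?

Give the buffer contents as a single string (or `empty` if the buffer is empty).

After op 1 (insert('d')): buffer="tajdxjjnmd" (len 10), cursors c1@4 c2@10, authorship ...1.....2
After op 2 (move_right): buffer="tajdxjjnmd" (len 10), cursors c1@5 c2@10, authorship ...1.....2
After op 3 (delete): buffer="tajdjjnm" (len 8), cursors c1@4 c2@8, authorship ...1....
After op 4 (move_right): buffer="tajdjjnm" (len 8), cursors c1@5 c2@8, authorship ...1....
After op 5 (move_left): buffer="tajdjjnm" (len 8), cursors c1@4 c2@7, authorship ...1....
After op 6 (move_left): buffer="tajdjjnm" (len 8), cursors c1@3 c2@6, authorship ...1....
After op 7 (insert('p')): buffer="tajpdjjpnm" (len 10), cursors c1@4 c2@8, authorship ...11..2..
After op 8 (move_left): buffer="tajpdjjpnm" (len 10), cursors c1@3 c2@7, authorship ...11..2..

Answer: tajpdjjpnm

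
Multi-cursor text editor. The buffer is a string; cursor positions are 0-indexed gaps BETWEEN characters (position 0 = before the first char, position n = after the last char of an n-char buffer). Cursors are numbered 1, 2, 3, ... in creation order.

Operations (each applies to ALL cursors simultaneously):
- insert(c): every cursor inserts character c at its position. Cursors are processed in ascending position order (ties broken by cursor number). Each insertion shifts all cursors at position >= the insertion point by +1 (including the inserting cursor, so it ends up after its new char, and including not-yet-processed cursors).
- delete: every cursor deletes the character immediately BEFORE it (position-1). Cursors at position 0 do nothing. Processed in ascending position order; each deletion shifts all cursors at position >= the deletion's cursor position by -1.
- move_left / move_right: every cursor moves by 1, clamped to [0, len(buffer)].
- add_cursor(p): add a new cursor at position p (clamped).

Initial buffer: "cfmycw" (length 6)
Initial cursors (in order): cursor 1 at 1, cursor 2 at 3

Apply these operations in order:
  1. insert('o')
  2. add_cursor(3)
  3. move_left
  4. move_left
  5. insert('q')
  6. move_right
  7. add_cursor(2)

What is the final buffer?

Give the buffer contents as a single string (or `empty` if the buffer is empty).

Answer: qcqofqmoycw

Derivation:
After op 1 (insert('o')): buffer="cofmoycw" (len 8), cursors c1@2 c2@5, authorship .1..2...
After op 2 (add_cursor(3)): buffer="cofmoycw" (len 8), cursors c1@2 c3@3 c2@5, authorship .1..2...
After op 3 (move_left): buffer="cofmoycw" (len 8), cursors c1@1 c3@2 c2@4, authorship .1..2...
After op 4 (move_left): buffer="cofmoycw" (len 8), cursors c1@0 c3@1 c2@3, authorship .1..2...
After op 5 (insert('q')): buffer="qcqofqmoycw" (len 11), cursors c1@1 c3@3 c2@6, authorship 1.31.2.2...
After op 6 (move_right): buffer="qcqofqmoycw" (len 11), cursors c1@2 c3@4 c2@7, authorship 1.31.2.2...
After op 7 (add_cursor(2)): buffer="qcqofqmoycw" (len 11), cursors c1@2 c4@2 c3@4 c2@7, authorship 1.31.2.2...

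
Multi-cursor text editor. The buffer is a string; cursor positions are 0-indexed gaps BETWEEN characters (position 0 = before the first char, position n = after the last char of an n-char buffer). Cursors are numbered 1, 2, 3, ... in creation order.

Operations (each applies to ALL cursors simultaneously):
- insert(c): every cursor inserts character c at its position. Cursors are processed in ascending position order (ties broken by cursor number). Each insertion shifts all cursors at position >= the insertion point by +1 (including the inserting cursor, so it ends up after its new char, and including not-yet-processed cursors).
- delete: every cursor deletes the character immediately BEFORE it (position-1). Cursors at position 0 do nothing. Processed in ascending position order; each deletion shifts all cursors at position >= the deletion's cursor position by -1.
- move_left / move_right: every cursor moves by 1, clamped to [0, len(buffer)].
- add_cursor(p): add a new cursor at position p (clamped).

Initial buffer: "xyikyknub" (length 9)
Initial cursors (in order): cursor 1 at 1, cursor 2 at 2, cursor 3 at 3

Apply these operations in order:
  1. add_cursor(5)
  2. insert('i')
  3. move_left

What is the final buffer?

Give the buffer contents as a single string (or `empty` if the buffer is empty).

After op 1 (add_cursor(5)): buffer="xyikyknub" (len 9), cursors c1@1 c2@2 c3@3 c4@5, authorship .........
After op 2 (insert('i')): buffer="xiyiiikyiknub" (len 13), cursors c1@2 c2@4 c3@6 c4@9, authorship .1.2.3..4....
After op 3 (move_left): buffer="xiyiiikyiknub" (len 13), cursors c1@1 c2@3 c3@5 c4@8, authorship .1.2.3..4....

Answer: xiyiiikyiknub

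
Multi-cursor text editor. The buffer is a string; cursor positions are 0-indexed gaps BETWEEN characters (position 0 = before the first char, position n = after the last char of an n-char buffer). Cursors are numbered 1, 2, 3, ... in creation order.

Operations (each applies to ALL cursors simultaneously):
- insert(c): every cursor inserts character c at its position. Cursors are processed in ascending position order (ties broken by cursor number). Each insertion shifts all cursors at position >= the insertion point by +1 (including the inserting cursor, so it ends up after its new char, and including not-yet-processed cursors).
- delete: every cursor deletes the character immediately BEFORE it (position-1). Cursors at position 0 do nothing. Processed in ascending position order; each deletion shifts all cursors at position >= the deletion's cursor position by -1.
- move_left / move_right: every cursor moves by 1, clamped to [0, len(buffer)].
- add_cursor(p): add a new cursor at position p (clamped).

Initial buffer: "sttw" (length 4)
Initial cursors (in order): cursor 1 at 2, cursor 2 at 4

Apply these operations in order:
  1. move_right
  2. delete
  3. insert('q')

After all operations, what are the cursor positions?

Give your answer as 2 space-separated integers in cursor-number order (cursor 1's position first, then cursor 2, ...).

After op 1 (move_right): buffer="sttw" (len 4), cursors c1@3 c2@4, authorship ....
After op 2 (delete): buffer="st" (len 2), cursors c1@2 c2@2, authorship ..
After op 3 (insert('q')): buffer="stqq" (len 4), cursors c1@4 c2@4, authorship ..12

Answer: 4 4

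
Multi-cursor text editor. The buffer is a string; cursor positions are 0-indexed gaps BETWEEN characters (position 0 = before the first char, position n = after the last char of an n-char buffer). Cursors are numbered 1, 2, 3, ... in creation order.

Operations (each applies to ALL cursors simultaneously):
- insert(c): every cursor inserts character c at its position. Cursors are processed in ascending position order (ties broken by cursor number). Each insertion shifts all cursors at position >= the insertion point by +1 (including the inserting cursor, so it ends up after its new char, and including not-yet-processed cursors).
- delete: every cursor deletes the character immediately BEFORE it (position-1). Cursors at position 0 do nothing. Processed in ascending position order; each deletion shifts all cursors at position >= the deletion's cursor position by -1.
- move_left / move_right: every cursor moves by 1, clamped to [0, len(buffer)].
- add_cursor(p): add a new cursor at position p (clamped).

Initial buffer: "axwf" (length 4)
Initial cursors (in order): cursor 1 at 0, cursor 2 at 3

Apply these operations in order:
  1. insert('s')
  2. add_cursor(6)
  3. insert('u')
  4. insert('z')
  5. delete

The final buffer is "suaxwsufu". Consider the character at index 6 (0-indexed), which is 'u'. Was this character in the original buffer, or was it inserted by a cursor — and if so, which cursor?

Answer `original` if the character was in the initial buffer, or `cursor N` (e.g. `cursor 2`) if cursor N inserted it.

Answer: cursor 2

Derivation:
After op 1 (insert('s')): buffer="saxwsf" (len 6), cursors c1@1 c2@5, authorship 1...2.
After op 2 (add_cursor(6)): buffer="saxwsf" (len 6), cursors c1@1 c2@5 c3@6, authorship 1...2.
After op 3 (insert('u')): buffer="suaxwsufu" (len 9), cursors c1@2 c2@7 c3@9, authorship 11...22.3
After op 4 (insert('z')): buffer="suzaxwsuzfuz" (len 12), cursors c1@3 c2@9 c3@12, authorship 111...222.33
After op 5 (delete): buffer="suaxwsufu" (len 9), cursors c1@2 c2@7 c3@9, authorship 11...22.3
Authorship (.=original, N=cursor N): 1 1 . . . 2 2 . 3
Index 6: author = 2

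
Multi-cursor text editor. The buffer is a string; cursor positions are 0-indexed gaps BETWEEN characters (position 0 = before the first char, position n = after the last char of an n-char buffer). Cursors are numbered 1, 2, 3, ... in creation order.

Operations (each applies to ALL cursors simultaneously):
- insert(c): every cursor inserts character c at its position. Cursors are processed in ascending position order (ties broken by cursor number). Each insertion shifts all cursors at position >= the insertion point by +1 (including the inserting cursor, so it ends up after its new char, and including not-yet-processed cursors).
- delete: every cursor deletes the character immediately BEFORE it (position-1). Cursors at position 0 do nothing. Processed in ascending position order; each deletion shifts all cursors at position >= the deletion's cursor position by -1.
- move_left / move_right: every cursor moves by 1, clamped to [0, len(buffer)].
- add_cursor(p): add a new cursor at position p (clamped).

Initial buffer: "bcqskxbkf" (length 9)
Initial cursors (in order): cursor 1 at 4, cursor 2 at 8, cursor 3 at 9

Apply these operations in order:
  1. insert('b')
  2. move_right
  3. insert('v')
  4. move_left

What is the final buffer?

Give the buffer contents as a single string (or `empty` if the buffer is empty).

Answer: bcqsbkvxbkbfvbv

Derivation:
After op 1 (insert('b')): buffer="bcqsbkxbkbfb" (len 12), cursors c1@5 c2@10 c3@12, authorship ....1....2.3
After op 2 (move_right): buffer="bcqsbkxbkbfb" (len 12), cursors c1@6 c2@11 c3@12, authorship ....1....2.3
After op 3 (insert('v')): buffer="bcqsbkvxbkbfvbv" (len 15), cursors c1@7 c2@13 c3@15, authorship ....1.1...2.233
After op 4 (move_left): buffer="bcqsbkvxbkbfvbv" (len 15), cursors c1@6 c2@12 c3@14, authorship ....1.1...2.233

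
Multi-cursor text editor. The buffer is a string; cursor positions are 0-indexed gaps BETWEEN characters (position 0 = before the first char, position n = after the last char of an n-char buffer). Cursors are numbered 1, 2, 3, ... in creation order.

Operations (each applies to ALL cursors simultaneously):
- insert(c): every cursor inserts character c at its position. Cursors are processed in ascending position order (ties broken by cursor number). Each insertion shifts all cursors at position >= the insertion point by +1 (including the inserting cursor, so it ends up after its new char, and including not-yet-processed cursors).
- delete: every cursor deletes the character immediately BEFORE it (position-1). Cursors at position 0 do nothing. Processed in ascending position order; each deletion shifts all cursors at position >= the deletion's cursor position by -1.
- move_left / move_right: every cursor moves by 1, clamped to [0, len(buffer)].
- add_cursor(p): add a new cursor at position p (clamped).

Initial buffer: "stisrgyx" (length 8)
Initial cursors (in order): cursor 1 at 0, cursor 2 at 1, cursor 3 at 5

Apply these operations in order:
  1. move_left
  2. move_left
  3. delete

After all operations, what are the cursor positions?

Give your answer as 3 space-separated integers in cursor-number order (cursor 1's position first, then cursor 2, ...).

Answer: 0 0 2

Derivation:
After op 1 (move_left): buffer="stisrgyx" (len 8), cursors c1@0 c2@0 c3@4, authorship ........
After op 2 (move_left): buffer="stisrgyx" (len 8), cursors c1@0 c2@0 c3@3, authorship ........
After op 3 (delete): buffer="stsrgyx" (len 7), cursors c1@0 c2@0 c3@2, authorship .......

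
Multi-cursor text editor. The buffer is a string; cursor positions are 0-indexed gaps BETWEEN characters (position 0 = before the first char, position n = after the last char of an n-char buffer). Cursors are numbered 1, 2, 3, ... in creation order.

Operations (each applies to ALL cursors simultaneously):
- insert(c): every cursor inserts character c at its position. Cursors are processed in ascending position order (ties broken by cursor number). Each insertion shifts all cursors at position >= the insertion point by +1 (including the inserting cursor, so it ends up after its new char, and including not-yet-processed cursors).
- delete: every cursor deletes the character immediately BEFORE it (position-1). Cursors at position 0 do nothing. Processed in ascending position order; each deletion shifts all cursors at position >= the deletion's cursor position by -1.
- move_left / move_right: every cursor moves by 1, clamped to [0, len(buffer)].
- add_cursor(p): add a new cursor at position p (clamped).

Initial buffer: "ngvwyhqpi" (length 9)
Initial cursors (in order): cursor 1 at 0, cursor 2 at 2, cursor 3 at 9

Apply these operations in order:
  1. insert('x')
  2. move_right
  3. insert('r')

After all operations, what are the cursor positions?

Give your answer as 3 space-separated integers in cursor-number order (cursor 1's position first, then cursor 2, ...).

After op 1 (insert('x')): buffer="xngxvwyhqpix" (len 12), cursors c1@1 c2@4 c3@12, authorship 1..2.......3
After op 2 (move_right): buffer="xngxvwyhqpix" (len 12), cursors c1@2 c2@5 c3@12, authorship 1..2.......3
After op 3 (insert('r')): buffer="xnrgxvrwyhqpixr" (len 15), cursors c1@3 c2@7 c3@15, authorship 1.1.2.2......33

Answer: 3 7 15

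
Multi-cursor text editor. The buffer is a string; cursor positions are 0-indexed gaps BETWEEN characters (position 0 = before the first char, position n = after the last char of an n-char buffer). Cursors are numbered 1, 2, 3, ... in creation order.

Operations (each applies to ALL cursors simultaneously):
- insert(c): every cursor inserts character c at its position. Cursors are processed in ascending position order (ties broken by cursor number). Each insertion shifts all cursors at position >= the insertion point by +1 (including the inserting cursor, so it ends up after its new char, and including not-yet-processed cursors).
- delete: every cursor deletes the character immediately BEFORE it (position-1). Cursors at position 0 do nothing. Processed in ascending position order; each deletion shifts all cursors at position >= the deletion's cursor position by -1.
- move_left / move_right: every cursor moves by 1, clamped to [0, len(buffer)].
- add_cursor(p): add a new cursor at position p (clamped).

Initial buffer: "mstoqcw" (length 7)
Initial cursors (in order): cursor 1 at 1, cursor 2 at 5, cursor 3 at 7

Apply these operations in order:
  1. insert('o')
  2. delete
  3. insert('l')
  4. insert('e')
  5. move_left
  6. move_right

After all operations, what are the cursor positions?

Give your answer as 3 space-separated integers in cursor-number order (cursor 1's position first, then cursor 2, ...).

Answer: 3 9 13

Derivation:
After op 1 (insert('o')): buffer="mostoqocwo" (len 10), cursors c1@2 c2@7 c3@10, authorship .1....2..3
After op 2 (delete): buffer="mstoqcw" (len 7), cursors c1@1 c2@5 c3@7, authorship .......
After op 3 (insert('l')): buffer="mlstoqlcwl" (len 10), cursors c1@2 c2@7 c3@10, authorship .1....2..3
After op 4 (insert('e')): buffer="mlestoqlecwle" (len 13), cursors c1@3 c2@9 c3@13, authorship .11....22..33
After op 5 (move_left): buffer="mlestoqlecwle" (len 13), cursors c1@2 c2@8 c3@12, authorship .11....22..33
After op 6 (move_right): buffer="mlestoqlecwle" (len 13), cursors c1@3 c2@9 c3@13, authorship .11....22..33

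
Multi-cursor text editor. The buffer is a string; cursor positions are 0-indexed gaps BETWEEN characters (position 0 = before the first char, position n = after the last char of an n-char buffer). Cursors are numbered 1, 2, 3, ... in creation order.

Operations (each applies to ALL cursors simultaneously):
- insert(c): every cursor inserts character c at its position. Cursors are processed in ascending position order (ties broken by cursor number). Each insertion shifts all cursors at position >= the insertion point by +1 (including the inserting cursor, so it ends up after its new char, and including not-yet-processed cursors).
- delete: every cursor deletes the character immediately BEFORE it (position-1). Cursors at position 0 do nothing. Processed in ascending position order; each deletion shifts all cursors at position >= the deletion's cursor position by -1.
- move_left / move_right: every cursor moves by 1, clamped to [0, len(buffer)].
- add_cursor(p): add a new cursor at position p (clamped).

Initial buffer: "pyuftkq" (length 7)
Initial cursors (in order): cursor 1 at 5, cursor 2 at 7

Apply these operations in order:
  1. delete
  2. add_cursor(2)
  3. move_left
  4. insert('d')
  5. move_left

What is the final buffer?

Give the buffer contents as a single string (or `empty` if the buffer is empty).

Answer: pdyudfdk

Derivation:
After op 1 (delete): buffer="pyufk" (len 5), cursors c1@4 c2@5, authorship .....
After op 2 (add_cursor(2)): buffer="pyufk" (len 5), cursors c3@2 c1@4 c2@5, authorship .....
After op 3 (move_left): buffer="pyufk" (len 5), cursors c3@1 c1@3 c2@4, authorship .....
After op 4 (insert('d')): buffer="pdyudfdk" (len 8), cursors c3@2 c1@5 c2@7, authorship .3..1.2.
After op 5 (move_left): buffer="pdyudfdk" (len 8), cursors c3@1 c1@4 c2@6, authorship .3..1.2.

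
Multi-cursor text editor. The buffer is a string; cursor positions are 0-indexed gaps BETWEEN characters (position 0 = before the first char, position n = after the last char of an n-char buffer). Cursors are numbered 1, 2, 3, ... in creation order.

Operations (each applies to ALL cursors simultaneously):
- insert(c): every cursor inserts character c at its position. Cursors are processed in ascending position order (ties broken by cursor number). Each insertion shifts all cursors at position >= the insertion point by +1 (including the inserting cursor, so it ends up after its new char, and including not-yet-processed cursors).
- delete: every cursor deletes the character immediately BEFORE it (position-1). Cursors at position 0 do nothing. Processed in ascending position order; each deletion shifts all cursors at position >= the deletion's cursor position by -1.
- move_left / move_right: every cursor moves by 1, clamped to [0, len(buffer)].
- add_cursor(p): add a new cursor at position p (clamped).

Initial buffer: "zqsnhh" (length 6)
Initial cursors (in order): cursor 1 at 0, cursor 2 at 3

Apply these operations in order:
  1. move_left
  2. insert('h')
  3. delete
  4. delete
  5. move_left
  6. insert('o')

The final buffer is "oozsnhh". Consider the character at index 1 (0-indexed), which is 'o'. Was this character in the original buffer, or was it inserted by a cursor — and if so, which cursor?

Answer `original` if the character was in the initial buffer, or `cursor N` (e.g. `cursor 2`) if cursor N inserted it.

After op 1 (move_left): buffer="zqsnhh" (len 6), cursors c1@0 c2@2, authorship ......
After op 2 (insert('h')): buffer="hzqhsnhh" (len 8), cursors c1@1 c2@4, authorship 1..2....
After op 3 (delete): buffer="zqsnhh" (len 6), cursors c1@0 c2@2, authorship ......
After op 4 (delete): buffer="zsnhh" (len 5), cursors c1@0 c2@1, authorship .....
After op 5 (move_left): buffer="zsnhh" (len 5), cursors c1@0 c2@0, authorship .....
After op 6 (insert('o')): buffer="oozsnhh" (len 7), cursors c1@2 c2@2, authorship 12.....
Authorship (.=original, N=cursor N): 1 2 . . . . .
Index 1: author = 2

Answer: cursor 2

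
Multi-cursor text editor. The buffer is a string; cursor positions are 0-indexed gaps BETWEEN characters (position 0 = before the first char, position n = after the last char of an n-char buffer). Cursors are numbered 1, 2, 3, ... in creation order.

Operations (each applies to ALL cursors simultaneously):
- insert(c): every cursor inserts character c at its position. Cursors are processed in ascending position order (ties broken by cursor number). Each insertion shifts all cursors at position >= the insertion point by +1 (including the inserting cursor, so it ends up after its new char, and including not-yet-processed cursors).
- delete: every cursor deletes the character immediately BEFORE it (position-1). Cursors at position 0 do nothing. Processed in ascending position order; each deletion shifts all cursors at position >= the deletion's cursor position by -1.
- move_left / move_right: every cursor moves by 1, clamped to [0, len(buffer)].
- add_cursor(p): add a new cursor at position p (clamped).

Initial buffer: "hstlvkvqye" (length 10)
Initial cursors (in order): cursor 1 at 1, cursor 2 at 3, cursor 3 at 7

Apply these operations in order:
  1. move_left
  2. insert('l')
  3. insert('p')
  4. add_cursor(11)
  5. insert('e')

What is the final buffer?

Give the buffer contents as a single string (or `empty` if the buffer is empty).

Answer: lpehslpetlvklepevqye

Derivation:
After op 1 (move_left): buffer="hstlvkvqye" (len 10), cursors c1@0 c2@2 c3@6, authorship ..........
After op 2 (insert('l')): buffer="lhsltlvklvqye" (len 13), cursors c1@1 c2@4 c3@9, authorship 1..2....3....
After op 3 (insert('p')): buffer="lphslptlvklpvqye" (len 16), cursors c1@2 c2@6 c3@12, authorship 11..22....33....
After op 4 (add_cursor(11)): buffer="lphslptlvklpvqye" (len 16), cursors c1@2 c2@6 c4@11 c3@12, authorship 11..22....33....
After op 5 (insert('e')): buffer="lpehslpetlvklepevqye" (len 20), cursors c1@3 c2@8 c4@14 c3@16, authorship 111..222....3433....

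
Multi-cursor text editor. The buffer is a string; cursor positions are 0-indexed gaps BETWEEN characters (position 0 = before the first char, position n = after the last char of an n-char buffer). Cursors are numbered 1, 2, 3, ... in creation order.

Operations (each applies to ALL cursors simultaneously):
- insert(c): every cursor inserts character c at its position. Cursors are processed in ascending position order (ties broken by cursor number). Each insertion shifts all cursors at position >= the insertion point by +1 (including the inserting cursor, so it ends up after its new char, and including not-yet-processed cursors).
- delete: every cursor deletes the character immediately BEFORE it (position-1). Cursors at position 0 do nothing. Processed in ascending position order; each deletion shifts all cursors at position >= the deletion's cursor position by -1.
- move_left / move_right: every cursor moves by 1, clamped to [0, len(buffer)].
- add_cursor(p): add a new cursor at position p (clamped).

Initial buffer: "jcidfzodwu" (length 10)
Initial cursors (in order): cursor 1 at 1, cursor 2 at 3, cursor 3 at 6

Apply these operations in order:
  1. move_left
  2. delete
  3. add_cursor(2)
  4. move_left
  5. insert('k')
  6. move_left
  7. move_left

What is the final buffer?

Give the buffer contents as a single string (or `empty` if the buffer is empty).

Answer: kkjkikdzodwu

Derivation:
After op 1 (move_left): buffer="jcidfzodwu" (len 10), cursors c1@0 c2@2 c3@5, authorship ..........
After op 2 (delete): buffer="jidzodwu" (len 8), cursors c1@0 c2@1 c3@3, authorship ........
After op 3 (add_cursor(2)): buffer="jidzodwu" (len 8), cursors c1@0 c2@1 c4@2 c3@3, authorship ........
After op 4 (move_left): buffer="jidzodwu" (len 8), cursors c1@0 c2@0 c4@1 c3@2, authorship ........
After op 5 (insert('k')): buffer="kkjkikdzodwu" (len 12), cursors c1@2 c2@2 c4@4 c3@6, authorship 12.4.3......
After op 6 (move_left): buffer="kkjkikdzodwu" (len 12), cursors c1@1 c2@1 c4@3 c3@5, authorship 12.4.3......
After op 7 (move_left): buffer="kkjkikdzodwu" (len 12), cursors c1@0 c2@0 c4@2 c3@4, authorship 12.4.3......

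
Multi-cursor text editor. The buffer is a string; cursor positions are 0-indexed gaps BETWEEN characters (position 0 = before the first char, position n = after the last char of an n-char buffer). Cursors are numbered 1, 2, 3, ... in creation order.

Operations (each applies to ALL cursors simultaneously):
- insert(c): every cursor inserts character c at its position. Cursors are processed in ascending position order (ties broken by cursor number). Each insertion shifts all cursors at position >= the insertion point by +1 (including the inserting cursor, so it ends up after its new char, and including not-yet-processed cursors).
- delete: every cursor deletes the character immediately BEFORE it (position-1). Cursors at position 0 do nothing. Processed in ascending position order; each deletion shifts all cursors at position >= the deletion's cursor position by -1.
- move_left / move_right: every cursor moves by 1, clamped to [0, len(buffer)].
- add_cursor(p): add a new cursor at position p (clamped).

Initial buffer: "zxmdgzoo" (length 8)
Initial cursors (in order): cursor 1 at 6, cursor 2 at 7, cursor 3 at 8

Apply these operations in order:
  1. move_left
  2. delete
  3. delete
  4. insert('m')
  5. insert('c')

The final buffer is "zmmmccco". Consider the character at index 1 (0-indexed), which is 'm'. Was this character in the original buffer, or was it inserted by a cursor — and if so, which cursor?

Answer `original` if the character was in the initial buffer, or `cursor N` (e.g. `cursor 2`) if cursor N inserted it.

Answer: cursor 1

Derivation:
After op 1 (move_left): buffer="zxmdgzoo" (len 8), cursors c1@5 c2@6 c3@7, authorship ........
After op 2 (delete): buffer="zxmdo" (len 5), cursors c1@4 c2@4 c3@4, authorship .....
After op 3 (delete): buffer="zo" (len 2), cursors c1@1 c2@1 c3@1, authorship ..
After op 4 (insert('m')): buffer="zmmmo" (len 5), cursors c1@4 c2@4 c3@4, authorship .123.
After op 5 (insert('c')): buffer="zmmmccco" (len 8), cursors c1@7 c2@7 c3@7, authorship .123123.
Authorship (.=original, N=cursor N): . 1 2 3 1 2 3 .
Index 1: author = 1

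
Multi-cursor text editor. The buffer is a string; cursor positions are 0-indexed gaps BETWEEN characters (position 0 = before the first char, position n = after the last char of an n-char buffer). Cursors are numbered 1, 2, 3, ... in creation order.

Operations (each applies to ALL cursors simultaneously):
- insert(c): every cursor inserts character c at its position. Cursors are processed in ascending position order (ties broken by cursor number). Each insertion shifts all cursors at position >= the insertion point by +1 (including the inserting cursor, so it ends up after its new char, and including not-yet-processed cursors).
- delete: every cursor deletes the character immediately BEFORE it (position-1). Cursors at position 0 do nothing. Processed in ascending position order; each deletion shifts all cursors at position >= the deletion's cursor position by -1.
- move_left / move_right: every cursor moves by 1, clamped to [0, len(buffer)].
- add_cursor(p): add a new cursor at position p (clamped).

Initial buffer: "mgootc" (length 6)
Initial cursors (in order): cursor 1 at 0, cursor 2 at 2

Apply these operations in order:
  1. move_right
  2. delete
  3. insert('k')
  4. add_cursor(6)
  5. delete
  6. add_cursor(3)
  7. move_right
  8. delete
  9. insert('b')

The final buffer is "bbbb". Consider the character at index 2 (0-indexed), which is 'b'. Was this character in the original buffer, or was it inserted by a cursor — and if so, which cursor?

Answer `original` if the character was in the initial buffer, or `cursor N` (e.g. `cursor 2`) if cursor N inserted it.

Answer: cursor 3

Derivation:
After op 1 (move_right): buffer="mgootc" (len 6), cursors c1@1 c2@3, authorship ......
After op 2 (delete): buffer="gotc" (len 4), cursors c1@0 c2@1, authorship ....
After op 3 (insert('k')): buffer="kgkotc" (len 6), cursors c1@1 c2@3, authorship 1.2...
After op 4 (add_cursor(6)): buffer="kgkotc" (len 6), cursors c1@1 c2@3 c3@6, authorship 1.2...
After op 5 (delete): buffer="got" (len 3), cursors c1@0 c2@1 c3@3, authorship ...
After op 6 (add_cursor(3)): buffer="got" (len 3), cursors c1@0 c2@1 c3@3 c4@3, authorship ...
After op 7 (move_right): buffer="got" (len 3), cursors c1@1 c2@2 c3@3 c4@3, authorship ...
After op 8 (delete): buffer="" (len 0), cursors c1@0 c2@0 c3@0 c4@0, authorship 
After op 9 (insert('b')): buffer="bbbb" (len 4), cursors c1@4 c2@4 c3@4 c4@4, authorship 1234
Authorship (.=original, N=cursor N): 1 2 3 4
Index 2: author = 3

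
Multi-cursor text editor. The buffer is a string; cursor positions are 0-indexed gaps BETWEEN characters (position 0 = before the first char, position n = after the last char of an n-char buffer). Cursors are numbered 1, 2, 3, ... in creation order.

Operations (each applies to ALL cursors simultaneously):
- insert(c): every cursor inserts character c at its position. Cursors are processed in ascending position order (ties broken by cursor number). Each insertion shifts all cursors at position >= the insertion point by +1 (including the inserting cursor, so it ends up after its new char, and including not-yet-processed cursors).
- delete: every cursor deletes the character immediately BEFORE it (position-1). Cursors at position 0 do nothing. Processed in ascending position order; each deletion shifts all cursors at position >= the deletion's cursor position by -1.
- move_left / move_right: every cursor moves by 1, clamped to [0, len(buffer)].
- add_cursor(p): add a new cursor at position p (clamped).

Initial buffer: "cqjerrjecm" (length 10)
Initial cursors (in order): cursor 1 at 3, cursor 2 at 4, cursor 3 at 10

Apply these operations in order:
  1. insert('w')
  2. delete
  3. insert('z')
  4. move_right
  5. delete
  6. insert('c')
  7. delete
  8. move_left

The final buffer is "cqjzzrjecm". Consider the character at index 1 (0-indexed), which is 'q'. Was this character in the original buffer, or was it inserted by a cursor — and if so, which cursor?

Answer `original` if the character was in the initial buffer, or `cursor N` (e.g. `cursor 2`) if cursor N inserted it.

After op 1 (insert('w')): buffer="cqjwewrrjecmw" (len 13), cursors c1@4 c2@6 c3@13, authorship ...1.2......3
After op 2 (delete): buffer="cqjerrjecm" (len 10), cursors c1@3 c2@4 c3@10, authorship ..........
After op 3 (insert('z')): buffer="cqjzezrrjecmz" (len 13), cursors c1@4 c2@6 c3@13, authorship ...1.2......3
After op 4 (move_right): buffer="cqjzezrrjecmz" (len 13), cursors c1@5 c2@7 c3@13, authorship ...1.2......3
After op 5 (delete): buffer="cqjzzrjecm" (len 10), cursors c1@4 c2@5 c3@10, authorship ...12.....
After op 6 (insert('c')): buffer="cqjzczcrjecmc" (len 13), cursors c1@5 c2@7 c3@13, authorship ...1122.....3
After op 7 (delete): buffer="cqjzzrjecm" (len 10), cursors c1@4 c2@5 c3@10, authorship ...12.....
After op 8 (move_left): buffer="cqjzzrjecm" (len 10), cursors c1@3 c2@4 c3@9, authorship ...12.....
Authorship (.=original, N=cursor N): . . . 1 2 . . . . .
Index 1: author = original

Answer: original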